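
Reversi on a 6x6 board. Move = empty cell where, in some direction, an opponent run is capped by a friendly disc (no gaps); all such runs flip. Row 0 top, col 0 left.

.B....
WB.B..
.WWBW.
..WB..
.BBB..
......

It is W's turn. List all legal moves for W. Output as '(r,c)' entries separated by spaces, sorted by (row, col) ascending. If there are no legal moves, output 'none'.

(0,0): flips 1 -> legal
(0,2): flips 1 -> legal
(0,3): no bracket -> illegal
(0,4): flips 1 -> legal
(1,2): flips 1 -> legal
(1,4): flips 1 -> legal
(2,0): no bracket -> illegal
(3,0): no bracket -> illegal
(3,1): no bracket -> illegal
(3,4): flips 1 -> legal
(4,0): no bracket -> illegal
(4,4): flips 1 -> legal
(5,0): flips 1 -> legal
(5,1): flips 2 -> legal
(5,2): flips 1 -> legal
(5,3): no bracket -> illegal
(5,4): flips 1 -> legal

Answer: (0,0) (0,2) (0,4) (1,2) (1,4) (3,4) (4,4) (5,0) (5,1) (5,2) (5,4)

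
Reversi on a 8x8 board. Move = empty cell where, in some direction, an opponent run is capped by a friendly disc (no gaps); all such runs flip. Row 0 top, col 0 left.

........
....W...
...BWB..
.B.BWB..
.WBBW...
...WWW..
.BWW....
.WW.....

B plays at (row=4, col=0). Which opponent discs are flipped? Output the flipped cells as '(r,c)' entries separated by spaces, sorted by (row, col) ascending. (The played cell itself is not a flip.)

Dir NW: edge -> no flip
Dir N: first cell '.' (not opp) -> no flip
Dir NE: first cell 'B' (not opp) -> no flip
Dir W: edge -> no flip
Dir E: opp run (4,1) capped by B -> flip
Dir SW: edge -> no flip
Dir S: first cell '.' (not opp) -> no flip
Dir SE: first cell '.' (not opp) -> no flip

Answer: (4,1)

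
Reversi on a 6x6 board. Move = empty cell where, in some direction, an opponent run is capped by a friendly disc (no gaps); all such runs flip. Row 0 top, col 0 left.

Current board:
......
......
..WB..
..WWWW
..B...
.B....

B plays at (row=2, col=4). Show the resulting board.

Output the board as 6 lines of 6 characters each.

Place B at (2,4); scan 8 dirs for brackets.
Dir NW: first cell '.' (not opp) -> no flip
Dir N: first cell '.' (not opp) -> no flip
Dir NE: first cell '.' (not opp) -> no flip
Dir W: first cell 'B' (not opp) -> no flip
Dir E: first cell '.' (not opp) -> no flip
Dir SW: opp run (3,3) capped by B -> flip
Dir S: opp run (3,4), next='.' -> no flip
Dir SE: opp run (3,5), next=edge -> no flip
All flips: (3,3)

Answer: ......
......
..WBB.
..WBWW
..B...
.B....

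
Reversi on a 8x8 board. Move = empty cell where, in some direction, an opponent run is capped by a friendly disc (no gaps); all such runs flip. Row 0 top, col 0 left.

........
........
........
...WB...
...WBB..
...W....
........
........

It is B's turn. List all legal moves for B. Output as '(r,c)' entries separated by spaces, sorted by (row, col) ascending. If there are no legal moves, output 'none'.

Answer: (2,2) (3,2) (4,2) (5,2) (6,2)

Derivation:
(2,2): flips 1 -> legal
(2,3): no bracket -> illegal
(2,4): no bracket -> illegal
(3,2): flips 1 -> legal
(4,2): flips 1 -> legal
(5,2): flips 1 -> legal
(5,4): no bracket -> illegal
(6,2): flips 1 -> legal
(6,3): no bracket -> illegal
(6,4): no bracket -> illegal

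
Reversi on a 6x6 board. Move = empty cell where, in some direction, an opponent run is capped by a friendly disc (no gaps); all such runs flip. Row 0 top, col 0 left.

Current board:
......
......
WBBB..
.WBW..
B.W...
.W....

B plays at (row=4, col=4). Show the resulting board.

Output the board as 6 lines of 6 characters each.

Place B at (4,4); scan 8 dirs for brackets.
Dir NW: opp run (3,3) capped by B -> flip
Dir N: first cell '.' (not opp) -> no flip
Dir NE: first cell '.' (not opp) -> no flip
Dir W: first cell '.' (not opp) -> no flip
Dir E: first cell '.' (not opp) -> no flip
Dir SW: first cell '.' (not opp) -> no flip
Dir S: first cell '.' (not opp) -> no flip
Dir SE: first cell '.' (not opp) -> no flip
All flips: (3,3)

Answer: ......
......
WBBB..
.WBB..
B.W.B.
.W....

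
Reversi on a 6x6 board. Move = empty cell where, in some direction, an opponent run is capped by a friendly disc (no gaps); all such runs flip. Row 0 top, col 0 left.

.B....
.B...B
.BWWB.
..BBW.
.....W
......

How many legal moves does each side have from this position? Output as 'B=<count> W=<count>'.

-- B to move --
(1,2): flips 1 -> legal
(1,3): flips 1 -> legal
(1,4): flips 1 -> legal
(2,5): no bracket -> illegal
(3,1): no bracket -> illegal
(3,5): flips 1 -> legal
(4,3): no bracket -> illegal
(4,4): flips 1 -> legal
(5,4): no bracket -> illegal
(5,5): no bracket -> illegal
B mobility = 5
-- W to move --
(0,0): flips 1 -> legal
(0,2): no bracket -> illegal
(0,4): no bracket -> illegal
(0,5): no bracket -> illegal
(1,0): no bracket -> illegal
(1,2): no bracket -> illegal
(1,3): no bracket -> illegal
(1,4): flips 1 -> legal
(2,0): flips 1 -> legal
(2,5): flips 1 -> legal
(3,0): no bracket -> illegal
(3,1): flips 2 -> legal
(3,5): no bracket -> illegal
(4,1): flips 1 -> legal
(4,2): flips 1 -> legal
(4,3): flips 1 -> legal
(4,4): flips 1 -> legal
W mobility = 9

Answer: B=5 W=9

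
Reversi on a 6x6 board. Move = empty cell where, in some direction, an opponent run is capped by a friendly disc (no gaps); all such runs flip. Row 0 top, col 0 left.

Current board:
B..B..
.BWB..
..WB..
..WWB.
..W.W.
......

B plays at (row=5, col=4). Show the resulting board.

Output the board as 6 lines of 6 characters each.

Place B at (5,4); scan 8 dirs for brackets.
Dir NW: first cell '.' (not opp) -> no flip
Dir N: opp run (4,4) capped by B -> flip
Dir NE: first cell '.' (not opp) -> no flip
Dir W: first cell '.' (not opp) -> no flip
Dir E: first cell '.' (not opp) -> no flip
Dir SW: edge -> no flip
Dir S: edge -> no flip
Dir SE: edge -> no flip
All flips: (4,4)

Answer: B..B..
.BWB..
..WB..
..WWB.
..W.B.
....B.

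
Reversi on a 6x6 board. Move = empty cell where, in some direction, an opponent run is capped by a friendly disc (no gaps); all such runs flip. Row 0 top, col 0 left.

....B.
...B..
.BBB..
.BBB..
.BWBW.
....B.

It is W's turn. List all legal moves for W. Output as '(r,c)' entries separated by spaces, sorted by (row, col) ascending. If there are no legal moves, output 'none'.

Answer: (1,1) (1,2) (2,0) (2,4) (4,0)

Derivation:
(0,2): no bracket -> illegal
(0,3): no bracket -> illegal
(0,5): no bracket -> illegal
(1,0): no bracket -> illegal
(1,1): flips 2 -> legal
(1,2): flips 2 -> legal
(1,4): no bracket -> illegal
(1,5): no bracket -> illegal
(2,0): flips 1 -> legal
(2,4): flips 1 -> legal
(3,0): no bracket -> illegal
(3,4): no bracket -> illegal
(4,0): flips 1 -> legal
(4,5): no bracket -> illegal
(5,0): no bracket -> illegal
(5,1): no bracket -> illegal
(5,2): no bracket -> illegal
(5,3): no bracket -> illegal
(5,5): no bracket -> illegal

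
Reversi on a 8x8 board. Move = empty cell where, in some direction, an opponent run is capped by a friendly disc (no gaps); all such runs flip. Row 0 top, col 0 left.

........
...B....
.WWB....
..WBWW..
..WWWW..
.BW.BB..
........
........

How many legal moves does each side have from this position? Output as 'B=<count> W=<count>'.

Answer: B=10 W=11

Derivation:
-- B to move --
(1,0): flips 3 -> legal
(1,1): flips 1 -> legal
(1,2): no bracket -> illegal
(2,0): flips 2 -> legal
(2,4): flips 2 -> legal
(2,5): flips 2 -> legal
(2,6): no bracket -> illegal
(3,0): no bracket -> illegal
(3,1): flips 2 -> legal
(3,6): flips 3 -> legal
(4,1): flips 1 -> legal
(4,6): no bracket -> illegal
(5,3): flips 2 -> legal
(5,6): flips 2 -> legal
(6,1): no bracket -> illegal
(6,2): no bracket -> illegal
(6,3): no bracket -> illegal
B mobility = 10
-- W to move --
(0,2): no bracket -> illegal
(0,3): flips 3 -> legal
(0,4): flips 1 -> legal
(1,2): flips 1 -> legal
(1,4): flips 1 -> legal
(2,4): flips 2 -> legal
(4,0): no bracket -> illegal
(4,1): no bracket -> illegal
(4,6): no bracket -> illegal
(5,0): flips 1 -> legal
(5,3): no bracket -> illegal
(5,6): no bracket -> illegal
(6,0): flips 1 -> legal
(6,1): no bracket -> illegal
(6,2): no bracket -> illegal
(6,3): flips 1 -> legal
(6,4): flips 1 -> legal
(6,5): flips 2 -> legal
(6,6): flips 1 -> legal
W mobility = 11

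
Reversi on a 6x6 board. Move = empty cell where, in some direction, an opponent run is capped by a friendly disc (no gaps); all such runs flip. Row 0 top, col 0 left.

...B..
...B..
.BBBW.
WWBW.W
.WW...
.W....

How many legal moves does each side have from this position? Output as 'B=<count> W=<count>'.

-- B to move --
(1,4): no bracket -> illegal
(1,5): no bracket -> illegal
(2,0): no bracket -> illegal
(2,5): flips 1 -> legal
(3,4): flips 1 -> legal
(4,0): flips 1 -> legal
(4,3): flips 1 -> legal
(4,4): flips 1 -> legal
(4,5): no bracket -> illegal
(5,0): flips 1 -> legal
(5,2): flips 1 -> legal
(5,3): no bracket -> illegal
B mobility = 7
-- W to move --
(0,2): flips 1 -> legal
(0,4): flips 2 -> legal
(1,0): no bracket -> illegal
(1,1): flips 2 -> legal
(1,2): flips 3 -> legal
(1,4): flips 2 -> legal
(2,0): flips 3 -> legal
(3,4): no bracket -> illegal
(4,3): no bracket -> illegal
W mobility = 6

Answer: B=7 W=6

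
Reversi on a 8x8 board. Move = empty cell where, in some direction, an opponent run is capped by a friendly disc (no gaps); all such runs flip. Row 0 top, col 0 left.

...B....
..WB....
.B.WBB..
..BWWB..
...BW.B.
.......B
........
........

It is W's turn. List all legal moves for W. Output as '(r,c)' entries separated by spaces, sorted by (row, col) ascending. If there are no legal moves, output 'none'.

Answer: (1,4) (1,5) (1,6) (2,6) (3,0) (3,1) (3,6) (4,1) (4,2) (5,2) (5,3)

Derivation:
(0,2): no bracket -> illegal
(0,4): no bracket -> illegal
(1,0): no bracket -> illegal
(1,1): no bracket -> illegal
(1,4): flips 2 -> legal
(1,5): flips 1 -> legal
(1,6): flips 1 -> legal
(2,0): no bracket -> illegal
(2,2): no bracket -> illegal
(2,6): flips 3 -> legal
(3,0): flips 1 -> legal
(3,1): flips 1 -> legal
(3,6): flips 1 -> legal
(3,7): no bracket -> illegal
(4,1): flips 1 -> legal
(4,2): flips 1 -> legal
(4,5): no bracket -> illegal
(4,7): no bracket -> illegal
(5,2): flips 1 -> legal
(5,3): flips 1 -> legal
(5,4): no bracket -> illegal
(5,5): no bracket -> illegal
(5,6): no bracket -> illegal
(6,6): no bracket -> illegal
(6,7): no bracket -> illegal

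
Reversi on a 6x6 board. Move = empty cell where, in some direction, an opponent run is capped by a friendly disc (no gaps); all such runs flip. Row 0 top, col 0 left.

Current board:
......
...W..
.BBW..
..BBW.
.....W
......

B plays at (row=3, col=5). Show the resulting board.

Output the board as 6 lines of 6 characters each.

Answer: ......
...W..
.BBW..
..BBBB
.....W
......

Derivation:
Place B at (3,5); scan 8 dirs for brackets.
Dir NW: first cell '.' (not opp) -> no flip
Dir N: first cell '.' (not opp) -> no flip
Dir NE: edge -> no flip
Dir W: opp run (3,4) capped by B -> flip
Dir E: edge -> no flip
Dir SW: first cell '.' (not opp) -> no flip
Dir S: opp run (4,5), next='.' -> no flip
Dir SE: edge -> no flip
All flips: (3,4)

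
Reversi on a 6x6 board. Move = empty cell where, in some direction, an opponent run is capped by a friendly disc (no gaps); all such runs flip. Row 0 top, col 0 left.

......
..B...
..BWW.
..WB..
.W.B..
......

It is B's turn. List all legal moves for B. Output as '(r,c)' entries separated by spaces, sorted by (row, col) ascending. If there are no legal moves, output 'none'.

(1,3): flips 1 -> legal
(1,4): no bracket -> illegal
(1,5): flips 1 -> legal
(2,1): flips 1 -> legal
(2,5): flips 2 -> legal
(3,0): no bracket -> illegal
(3,1): flips 1 -> legal
(3,4): flips 1 -> legal
(3,5): no bracket -> illegal
(4,0): no bracket -> illegal
(4,2): flips 1 -> legal
(5,0): no bracket -> illegal
(5,1): no bracket -> illegal
(5,2): no bracket -> illegal

Answer: (1,3) (1,5) (2,1) (2,5) (3,1) (3,4) (4,2)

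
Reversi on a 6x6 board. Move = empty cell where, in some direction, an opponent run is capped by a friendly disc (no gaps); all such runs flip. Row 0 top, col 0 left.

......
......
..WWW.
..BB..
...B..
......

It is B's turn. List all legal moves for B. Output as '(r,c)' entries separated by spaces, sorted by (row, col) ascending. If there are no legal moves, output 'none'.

(1,1): flips 1 -> legal
(1,2): flips 1 -> legal
(1,3): flips 1 -> legal
(1,4): flips 1 -> legal
(1,5): flips 1 -> legal
(2,1): no bracket -> illegal
(2,5): no bracket -> illegal
(3,1): no bracket -> illegal
(3,4): no bracket -> illegal
(3,5): no bracket -> illegal

Answer: (1,1) (1,2) (1,3) (1,4) (1,5)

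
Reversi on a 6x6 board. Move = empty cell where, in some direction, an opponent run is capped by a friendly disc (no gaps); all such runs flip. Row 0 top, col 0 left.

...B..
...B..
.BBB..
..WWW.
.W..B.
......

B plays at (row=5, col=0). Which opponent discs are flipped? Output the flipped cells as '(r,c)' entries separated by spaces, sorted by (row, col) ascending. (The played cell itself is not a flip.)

Dir NW: edge -> no flip
Dir N: first cell '.' (not opp) -> no flip
Dir NE: opp run (4,1) (3,2) capped by B -> flip
Dir W: edge -> no flip
Dir E: first cell '.' (not opp) -> no flip
Dir SW: edge -> no flip
Dir S: edge -> no flip
Dir SE: edge -> no flip

Answer: (3,2) (4,1)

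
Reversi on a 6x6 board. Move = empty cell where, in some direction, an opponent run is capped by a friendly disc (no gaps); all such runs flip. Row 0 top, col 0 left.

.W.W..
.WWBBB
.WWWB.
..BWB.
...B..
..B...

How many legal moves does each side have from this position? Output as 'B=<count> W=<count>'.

-- B to move --
(0,0): no bracket -> illegal
(0,2): flips 2 -> legal
(0,4): no bracket -> illegal
(1,0): flips 3 -> legal
(2,0): flips 3 -> legal
(3,0): no bracket -> illegal
(3,1): flips 1 -> legal
(4,2): flips 1 -> legal
(4,4): no bracket -> illegal
B mobility = 5
-- W to move --
(0,2): no bracket -> illegal
(0,4): flips 1 -> legal
(0,5): flips 1 -> legal
(2,5): flips 2 -> legal
(3,1): flips 1 -> legal
(3,5): flips 1 -> legal
(4,1): flips 1 -> legal
(4,2): flips 1 -> legal
(4,4): no bracket -> illegal
(4,5): flips 1 -> legal
(5,1): no bracket -> illegal
(5,3): flips 1 -> legal
(5,4): flips 2 -> legal
W mobility = 10

Answer: B=5 W=10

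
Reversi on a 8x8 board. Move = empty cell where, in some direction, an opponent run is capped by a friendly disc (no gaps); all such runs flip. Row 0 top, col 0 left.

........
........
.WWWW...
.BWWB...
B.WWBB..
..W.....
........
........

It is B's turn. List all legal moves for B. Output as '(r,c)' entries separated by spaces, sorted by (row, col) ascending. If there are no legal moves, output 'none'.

Answer: (1,1) (1,2) (1,3) (1,4) (4,1) (5,3) (6,1)

Derivation:
(1,0): no bracket -> illegal
(1,1): flips 3 -> legal
(1,2): flips 1 -> legal
(1,3): flips 1 -> legal
(1,4): flips 1 -> legal
(1,5): no bracket -> illegal
(2,0): no bracket -> illegal
(2,5): no bracket -> illegal
(3,0): no bracket -> illegal
(3,5): no bracket -> illegal
(4,1): flips 2 -> legal
(5,1): no bracket -> illegal
(5,3): flips 1 -> legal
(5,4): no bracket -> illegal
(6,1): flips 2 -> legal
(6,2): no bracket -> illegal
(6,3): no bracket -> illegal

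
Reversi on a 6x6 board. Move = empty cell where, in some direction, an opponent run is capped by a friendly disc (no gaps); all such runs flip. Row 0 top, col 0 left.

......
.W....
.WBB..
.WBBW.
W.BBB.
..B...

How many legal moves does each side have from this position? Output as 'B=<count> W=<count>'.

-- B to move --
(0,0): flips 1 -> legal
(0,1): no bracket -> illegal
(0,2): no bracket -> illegal
(1,0): flips 1 -> legal
(1,2): no bracket -> illegal
(2,0): flips 2 -> legal
(2,4): flips 1 -> legal
(2,5): flips 1 -> legal
(3,0): flips 1 -> legal
(3,5): flips 1 -> legal
(4,1): no bracket -> illegal
(4,5): flips 1 -> legal
(5,0): no bracket -> illegal
(5,1): no bracket -> illegal
B mobility = 8
-- W to move --
(1,2): flips 1 -> legal
(1,3): flips 1 -> legal
(1,4): no bracket -> illegal
(2,4): flips 2 -> legal
(3,5): no bracket -> illegal
(4,1): no bracket -> illegal
(4,5): no bracket -> illegal
(5,1): no bracket -> illegal
(5,3): flips 1 -> legal
(5,4): flips 3 -> legal
(5,5): flips 3 -> legal
W mobility = 6

Answer: B=8 W=6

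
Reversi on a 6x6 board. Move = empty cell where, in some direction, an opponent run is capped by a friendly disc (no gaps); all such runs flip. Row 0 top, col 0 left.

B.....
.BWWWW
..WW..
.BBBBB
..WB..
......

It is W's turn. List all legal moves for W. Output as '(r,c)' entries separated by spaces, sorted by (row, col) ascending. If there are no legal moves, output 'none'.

Answer: (1,0) (2,0) (2,4) (4,0) (4,1) (4,4) (4,5) (5,3)

Derivation:
(0,1): no bracket -> illegal
(0,2): no bracket -> illegal
(1,0): flips 1 -> legal
(2,0): flips 1 -> legal
(2,1): no bracket -> illegal
(2,4): flips 1 -> legal
(2,5): no bracket -> illegal
(3,0): no bracket -> illegal
(4,0): flips 1 -> legal
(4,1): flips 1 -> legal
(4,4): flips 2 -> legal
(4,5): flips 1 -> legal
(5,2): no bracket -> illegal
(5,3): flips 2 -> legal
(5,4): no bracket -> illegal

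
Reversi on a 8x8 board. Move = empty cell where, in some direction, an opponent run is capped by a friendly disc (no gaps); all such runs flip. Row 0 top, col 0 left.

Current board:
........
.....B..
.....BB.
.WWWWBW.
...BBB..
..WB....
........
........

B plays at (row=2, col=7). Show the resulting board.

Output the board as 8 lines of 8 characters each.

Place B at (2,7); scan 8 dirs for brackets.
Dir NW: first cell '.' (not opp) -> no flip
Dir N: first cell '.' (not opp) -> no flip
Dir NE: edge -> no flip
Dir W: first cell 'B' (not opp) -> no flip
Dir E: edge -> no flip
Dir SW: opp run (3,6) capped by B -> flip
Dir S: first cell '.' (not opp) -> no flip
Dir SE: edge -> no flip
All flips: (3,6)

Answer: ........
.....B..
.....BBB
.WWWWBB.
...BBB..
..WB....
........
........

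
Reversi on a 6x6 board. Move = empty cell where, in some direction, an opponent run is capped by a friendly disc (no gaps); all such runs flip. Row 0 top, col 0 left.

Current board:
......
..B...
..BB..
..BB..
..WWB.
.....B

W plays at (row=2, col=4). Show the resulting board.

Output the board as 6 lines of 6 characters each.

Place W at (2,4); scan 8 dirs for brackets.
Dir NW: first cell '.' (not opp) -> no flip
Dir N: first cell '.' (not opp) -> no flip
Dir NE: first cell '.' (not opp) -> no flip
Dir W: opp run (2,3) (2,2), next='.' -> no flip
Dir E: first cell '.' (not opp) -> no flip
Dir SW: opp run (3,3) capped by W -> flip
Dir S: first cell '.' (not opp) -> no flip
Dir SE: first cell '.' (not opp) -> no flip
All flips: (3,3)

Answer: ......
..B...
..BBW.
..BW..
..WWB.
.....B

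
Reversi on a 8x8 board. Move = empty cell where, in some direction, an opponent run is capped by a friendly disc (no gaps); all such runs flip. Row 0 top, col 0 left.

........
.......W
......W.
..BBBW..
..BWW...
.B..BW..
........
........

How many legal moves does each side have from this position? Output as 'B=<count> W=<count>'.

Answer: B=6 W=10

Derivation:
-- B to move --
(0,6): no bracket -> illegal
(0,7): no bracket -> illegal
(1,5): no bracket -> illegal
(1,6): no bracket -> illegal
(2,4): no bracket -> illegal
(2,5): no bracket -> illegal
(2,7): no bracket -> illegal
(3,6): flips 1 -> legal
(3,7): no bracket -> illegal
(4,5): flips 2 -> legal
(4,6): no bracket -> illegal
(5,2): flips 1 -> legal
(5,3): flips 1 -> legal
(5,6): flips 1 -> legal
(6,4): no bracket -> illegal
(6,5): no bracket -> illegal
(6,6): flips 2 -> legal
B mobility = 6
-- W to move --
(2,1): flips 1 -> legal
(2,2): flips 1 -> legal
(2,3): flips 1 -> legal
(2,4): flips 1 -> legal
(2,5): flips 1 -> legal
(3,1): flips 3 -> legal
(4,0): no bracket -> illegal
(4,1): flips 1 -> legal
(4,5): no bracket -> illegal
(5,0): no bracket -> illegal
(5,2): no bracket -> illegal
(5,3): flips 1 -> legal
(6,0): no bracket -> illegal
(6,1): no bracket -> illegal
(6,2): no bracket -> illegal
(6,3): no bracket -> illegal
(6,4): flips 1 -> legal
(6,5): flips 1 -> legal
W mobility = 10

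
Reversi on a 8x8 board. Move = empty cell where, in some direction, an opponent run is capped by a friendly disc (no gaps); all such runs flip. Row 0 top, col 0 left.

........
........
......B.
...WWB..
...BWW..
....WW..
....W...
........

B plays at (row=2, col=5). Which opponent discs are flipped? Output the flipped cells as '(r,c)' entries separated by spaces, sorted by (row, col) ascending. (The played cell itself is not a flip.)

Answer: (3,4)

Derivation:
Dir NW: first cell '.' (not opp) -> no flip
Dir N: first cell '.' (not opp) -> no flip
Dir NE: first cell '.' (not opp) -> no flip
Dir W: first cell '.' (not opp) -> no flip
Dir E: first cell 'B' (not opp) -> no flip
Dir SW: opp run (3,4) capped by B -> flip
Dir S: first cell 'B' (not opp) -> no flip
Dir SE: first cell '.' (not opp) -> no flip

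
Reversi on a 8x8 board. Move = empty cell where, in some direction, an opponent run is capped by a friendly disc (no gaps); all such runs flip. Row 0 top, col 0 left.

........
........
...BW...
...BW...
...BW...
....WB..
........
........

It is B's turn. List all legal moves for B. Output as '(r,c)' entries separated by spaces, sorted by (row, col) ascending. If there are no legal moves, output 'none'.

(1,3): no bracket -> illegal
(1,4): no bracket -> illegal
(1,5): flips 1 -> legal
(2,5): flips 2 -> legal
(3,5): flips 1 -> legal
(4,5): flips 2 -> legal
(5,3): flips 1 -> legal
(6,3): no bracket -> illegal
(6,4): no bracket -> illegal
(6,5): flips 1 -> legal

Answer: (1,5) (2,5) (3,5) (4,5) (5,3) (6,5)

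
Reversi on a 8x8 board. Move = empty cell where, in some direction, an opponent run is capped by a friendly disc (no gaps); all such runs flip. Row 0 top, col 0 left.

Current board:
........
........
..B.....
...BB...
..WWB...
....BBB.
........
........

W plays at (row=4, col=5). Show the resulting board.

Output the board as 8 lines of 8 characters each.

Place W at (4,5); scan 8 dirs for brackets.
Dir NW: opp run (3,4), next='.' -> no flip
Dir N: first cell '.' (not opp) -> no flip
Dir NE: first cell '.' (not opp) -> no flip
Dir W: opp run (4,4) capped by W -> flip
Dir E: first cell '.' (not opp) -> no flip
Dir SW: opp run (5,4), next='.' -> no flip
Dir S: opp run (5,5), next='.' -> no flip
Dir SE: opp run (5,6), next='.' -> no flip
All flips: (4,4)

Answer: ........
........
..B.....
...BB...
..WWWW..
....BBB.
........
........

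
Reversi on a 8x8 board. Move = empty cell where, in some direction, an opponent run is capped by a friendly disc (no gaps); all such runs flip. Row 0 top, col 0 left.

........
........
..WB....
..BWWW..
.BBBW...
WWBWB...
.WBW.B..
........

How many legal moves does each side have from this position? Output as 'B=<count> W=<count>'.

Answer: B=15 W=13

Derivation:
-- B to move --
(1,1): no bracket -> illegal
(1,2): flips 1 -> legal
(1,3): no bracket -> illegal
(2,1): flips 1 -> legal
(2,4): flips 3 -> legal
(2,5): flips 1 -> legal
(2,6): flips 3 -> legal
(3,1): no bracket -> illegal
(3,6): flips 3 -> legal
(4,0): flips 1 -> legal
(4,5): flips 2 -> legal
(4,6): no bracket -> illegal
(5,5): no bracket -> illegal
(6,0): flips 2 -> legal
(6,4): flips 2 -> legal
(7,0): flips 1 -> legal
(7,1): flips 2 -> legal
(7,2): flips 1 -> legal
(7,3): flips 2 -> legal
(7,4): flips 1 -> legal
B mobility = 15
-- W to move --
(1,2): flips 1 -> legal
(1,3): flips 1 -> legal
(1,4): flips 3 -> legal
(2,1): no bracket -> illegal
(2,4): flips 1 -> legal
(3,0): flips 2 -> legal
(3,1): flips 3 -> legal
(4,0): flips 3 -> legal
(4,5): flips 1 -> legal
(5,5): flips 1 -> legal
(5,6): no bracket -> illegal
(6,4): flips 1 -> legal
(6,6): no bracket -> illegal
(7,1): flips 1 -> legal
(7,2): flips 4 -> legal
(7,3): flips 1 -> legal
(7,4): no bracket -> illegal
(7,5): no bracket -> illegal
(7,6): no bracket -> illegal
W mobility = 13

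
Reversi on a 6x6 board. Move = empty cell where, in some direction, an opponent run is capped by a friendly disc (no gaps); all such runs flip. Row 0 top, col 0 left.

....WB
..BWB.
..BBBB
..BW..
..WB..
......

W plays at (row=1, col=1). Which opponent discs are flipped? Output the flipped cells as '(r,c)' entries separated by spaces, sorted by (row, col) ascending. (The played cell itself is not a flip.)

Dir NW: first cell '.' (not opp) -> no flip
Dir N: first cell '.' (not opp) -> no flip
Dir NE: first cell '.' (not opp) -> no flip
Dir W: first cell '.' (not opp) -> no flip
Dir E: opp run (1,2) capped by W -> flip
Dir SW: first cell '.' (not opp) -> no flip
Dir S: first cell '.' (not opp) -> no flip
Dir SE: opp run (2,2) capped by W -> flip

Answer: (1,2) (2,2)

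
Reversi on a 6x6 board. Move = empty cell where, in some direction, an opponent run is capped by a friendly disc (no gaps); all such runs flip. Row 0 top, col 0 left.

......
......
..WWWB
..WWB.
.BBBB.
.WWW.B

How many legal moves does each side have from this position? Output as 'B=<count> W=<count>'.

-- B to move --
(1,1): flips 2 -> legal
(1,2): flips 3 -> legal
(1,3): flips 2 -> legal
(1,4): flips 3 -> legal
(1,5): flips 2 -> legal
(2,1): flips 4 -> legal
(3,1): flips 2 -> legal
(3,5): no bracket -> illegal
(4,0): no bracket -> illegal
(5,0): no bracket -> illegal
(5,4): no bracket -> illegal
B mobility = 7
-- W to move --
(1,4): no bracket -> illegal
(1,5): no bracket -> illegal
(3,0): flips 1 -> legal
(3,1): flips 2 -> legal
(3,5): flips 2 -> legal
(4,0): no bracket -> illegal
(4,5): flips 1 -> legal
(5,0): flips 1 -> legal
(5,4): flips 3 -> legal
W mobility = 6

Answer: B=7 W=6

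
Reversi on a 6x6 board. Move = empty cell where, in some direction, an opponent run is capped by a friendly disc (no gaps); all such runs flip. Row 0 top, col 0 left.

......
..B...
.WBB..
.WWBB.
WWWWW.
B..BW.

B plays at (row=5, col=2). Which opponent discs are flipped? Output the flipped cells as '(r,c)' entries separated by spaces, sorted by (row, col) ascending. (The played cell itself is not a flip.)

Answer: (3,2) (4,2) (4,3)

Derivation:
Dir NW: opp run (4,1), next='.' -> no flip
Dir N: opp run (4,2) (3,2) capped by B -> flip
Dir NE: opp run (4,3) capped by B -> flip
Dir W: first cell '.' (not opp) -> no flip
Dir E: first cell 'B' (not opp) -> no flip
Dir SW: edge -> no flip
Dir S: edge -> no flip
Dir SE: edge -> no flip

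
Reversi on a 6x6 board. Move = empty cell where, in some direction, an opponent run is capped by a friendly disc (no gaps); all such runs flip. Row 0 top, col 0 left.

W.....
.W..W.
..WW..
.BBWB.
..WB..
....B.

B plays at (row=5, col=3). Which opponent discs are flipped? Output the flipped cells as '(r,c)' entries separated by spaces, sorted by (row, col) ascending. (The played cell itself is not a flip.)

Dir NW: opp run (4,2) capped by B -> flip
Dir N: first cell 'B' (not opp) -> no flip
Dir NE: first cell '.' (not opp) -> no flip
Dir W: first cell '.' (not opp) -> no flip
Dir E: first cell 'B' (not opp) -> no flip
Dir SW: edge -> no flip
Dir S: edge -> no flip
Dir SE: edge -> no flip

Answer: (4,2)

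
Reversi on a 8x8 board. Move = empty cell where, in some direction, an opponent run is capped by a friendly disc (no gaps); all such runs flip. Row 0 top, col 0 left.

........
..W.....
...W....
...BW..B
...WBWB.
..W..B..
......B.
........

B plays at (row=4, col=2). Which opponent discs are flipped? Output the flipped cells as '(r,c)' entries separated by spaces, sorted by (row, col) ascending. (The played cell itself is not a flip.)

Dir NW: first cell '.' (not opp) -> no flip
Dir N: first cell '.' (not opp) -> no flip
Dir NE: first cell 'B' (not opp) -> no flip
Dir W: first cell '.' (not opp) -> no flip
Dir E: opp run (4,3) capped by B -> flip
Dir SW: first cell '.' (not opp) -> no flip
Dir S: opp run (5,2), next='.' -> no flip
Dir SE: first cell '.' (not opp) -> no flip

Answer: (4,3)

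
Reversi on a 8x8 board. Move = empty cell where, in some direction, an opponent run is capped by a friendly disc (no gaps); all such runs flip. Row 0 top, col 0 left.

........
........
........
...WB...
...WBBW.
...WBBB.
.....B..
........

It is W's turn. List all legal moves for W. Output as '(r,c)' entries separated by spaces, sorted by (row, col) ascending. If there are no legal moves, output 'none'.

(2,3): no bracket -> illegal
(2,4): no bracket -> illegal
(2,5): flips 1 -> legal
(3,5): flips 2 -> legal
(3,6): no bracket -> illegal
(4,7): no bracket -> illegal
(5,7): flips 3 -> legal
(6,3): no bracket -> illegal
(6,4): flips 1 -> legal
(6,6): flips 3 -> legal
(6,7): no bracket -> illegal
(7,4): no bracket -> illegal
(7,5): no bracket -> illegal
(7,6): flips 2 -> legal

Answer: (2,5) (3,5) (5,7) (6,4) (6,6) (7,6)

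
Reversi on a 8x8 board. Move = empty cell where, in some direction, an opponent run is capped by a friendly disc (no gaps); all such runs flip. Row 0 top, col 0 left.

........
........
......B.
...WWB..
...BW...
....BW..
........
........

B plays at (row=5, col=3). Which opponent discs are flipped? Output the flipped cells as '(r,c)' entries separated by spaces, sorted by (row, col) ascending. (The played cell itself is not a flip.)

Answer: (4,4)

Derivation:
Dir NW: first cell '.' (not opp) -> no flip
Dir N: first cell 'B' (not opp) -> no flip
Dir NE: opp run (4,4) capped by B -> flip
Dir W: first cell '.' (not opp) -> no flip
Dir E: first cell 'B' (not opp) -> no flip
Dir SW: first cell '.' (not opp) -> no flip
Dir S: first cell '.' (not opp) -> no flip
Dir SE: first cell '.' (not opp) -> no flip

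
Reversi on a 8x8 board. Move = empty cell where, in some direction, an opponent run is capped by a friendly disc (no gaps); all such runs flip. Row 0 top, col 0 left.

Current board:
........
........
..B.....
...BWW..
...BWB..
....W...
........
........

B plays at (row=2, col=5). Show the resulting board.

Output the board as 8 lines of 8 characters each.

Answer: ........
........
..B..B..
...BBB..
...BWB..
....W...
........
........

Derivation:
Place B at (2,5); scan 8 dirs for brackets.
Dir NW: first cell '.' (not opp) -> no flip
Dir N: first cell '.' (not opp) -> no flip
Dir NE: first cell '.' (not opp) -> no flip
Dir W: first cell '.' (not opp) -> no flip
Dir E: first cell '.' (not opp) -> no flip
Dir SW: opp run (3,4) capped by B -> flip
Dir S: opp run (3,5) capped by B -> flip
Dir SE: first cell '.' (not opp) -> no flip
All flips: (3,4) (3,5)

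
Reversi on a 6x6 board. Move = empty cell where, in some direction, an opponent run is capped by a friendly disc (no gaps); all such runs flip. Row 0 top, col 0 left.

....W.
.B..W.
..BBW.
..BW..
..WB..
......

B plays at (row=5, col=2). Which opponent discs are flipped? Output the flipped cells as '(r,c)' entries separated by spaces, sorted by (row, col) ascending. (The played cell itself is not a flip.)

Answer: (4,2)

Derivation:
Dir NW: first cell '.' (not opp) -> no flip
Dir N: opp run (4,2) capped by B -> flip
Dir NE: first cell 'B' (not opp) -> no flip
Dir W: first cell '.' (not opp) -> no flip
Dir E: first cell '.' (not opp) -> no flip
Dir SW: edge -> no flip
Dir S: edge -> no flip
Dir SE: edge -> no flip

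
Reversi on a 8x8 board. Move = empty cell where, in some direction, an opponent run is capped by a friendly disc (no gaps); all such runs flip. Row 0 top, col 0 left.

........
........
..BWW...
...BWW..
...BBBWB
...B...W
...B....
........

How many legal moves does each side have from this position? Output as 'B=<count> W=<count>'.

Answer: B=8 W=10

Derivation:
-- B to move --
(1,2): flips 2 -> legal
(1,3): flips 1 -> legal
(1,4): flips 2 -> legal
(1,5): flips 1 -> legal
(2,5): flips 4 -> legal
(2,6): flips 1 -> legal
(3,2): no bracket -> illegal
(3,6): flips 2 -> legal
(3,7): no bracket -> illegal
(5,5): no bracket -> illegal
(5,6): no bracket -> illegal
(6,6): no bracket -> illegal
(6,7): flips 1 -> legal
B mobility = 8
-- W to move --
(1,1): no bracket -> illegal
(1,2): no bracket -> illegal
(1,3): no bracket -> illegal
(2,1): flips 1 -> legal
(3,1): no bracket -> illegal
(3,2): flips 1 -> legal
(3,6): no bracket -> illegal
(3,7): flips 1 -> legal
(4,2): flips 4 -> legal
(5,2): flips 1 -> legal
(5,4): flips 1 -> legal
(5,5): flips 1 -> legal
(5,6): flips 1 -> legal
(6,2): flips 2 -> legal
(6,4): no bracket -> illegal
(7,2): no bracket -> illegal
(7,3): flips 4 -> legal
(7,4): no bracket -> illegal
W mobility = 10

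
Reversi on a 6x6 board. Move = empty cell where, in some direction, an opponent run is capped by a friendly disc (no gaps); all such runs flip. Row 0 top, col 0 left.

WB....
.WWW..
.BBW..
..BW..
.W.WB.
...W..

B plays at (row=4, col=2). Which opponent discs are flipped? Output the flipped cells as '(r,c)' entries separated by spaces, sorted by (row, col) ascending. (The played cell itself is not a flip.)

Dir NW: first cell '.' (not opp) -> no flip
Dir N: first cell 'B' (not opp) -> no flip
Dir NE: opp run (3,3), next='.' -> no flip
Dir W: opp run (4,1), next='.' -> no flip
Dir E: opp run (4,3) capped by B -> flip
Dir SW: first cell '.' (not opp) -> no flip
Dir S: first cell '.' (not opp) -> no flip
Dir SE: opp run (5,3), next=edge -> no flip

Answer: (4,3)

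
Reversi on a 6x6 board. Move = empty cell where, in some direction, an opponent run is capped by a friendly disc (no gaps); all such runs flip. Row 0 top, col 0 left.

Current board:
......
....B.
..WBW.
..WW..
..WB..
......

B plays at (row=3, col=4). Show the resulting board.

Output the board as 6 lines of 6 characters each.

Place B at (3,4); scan 8 dirs for brackets.
Dir NW: first cell 'B' (not opp) -> no flip
Dir N: opp run (2,4) capped by B -> flip
Dir NE: first cell '.' (not opp) -> no flip
Dir W: opp run (3,3) (3,2), next='.' -> no flip
Dir E: first cell '.' (not opp) -> no flip
Dir SW: first cell 'B' (not opp) -> no flip
Dir S: first cell '.' (not opp) -> no flip
Dir SE: first cell '.' (not opp) -> no flip
All flips: (2,4)

Answer: ......
....B.
..WBB.
..WWB.
..WB..
......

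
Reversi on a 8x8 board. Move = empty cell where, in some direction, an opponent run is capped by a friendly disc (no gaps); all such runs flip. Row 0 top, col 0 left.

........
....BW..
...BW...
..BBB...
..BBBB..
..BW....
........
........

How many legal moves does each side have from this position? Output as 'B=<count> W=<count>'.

Answer: B=7 W=7

Derivation:
-- B to move --
(0,4): no bracket -> illegal
(0,5): no bracket -> illegal
(0,6): flips 2 -> legal
(1,3): no bracket -> illegal
(1,6): flips 1 -> legal
(2,5): flips 1 -> legal
(2,6): no bracket -> illegal
(3,5): no bracket -> illegal
(5,4): flips 1 -> legal
(6,2): flips 1 -> legal
(6,3): flips 1 -> legal
(6,4): flips 1 -> legal
B mobility = 7
-- W to move --
(0,3): no bracket -> illegal
(0,4): flips 1 -> legal
(0,5): no bracket -> illegal
(1,2): no bracket -> illegal
(1,3): flips 4 -> legal
(2,1): no bracket -> illegal
(2,2): flips 1 -> legal
(2,5): no bracket -> illegal
(3,1): flips 1 -> legal
(3,5): flips 1 -> legal
(3,6): no bracket -> illegal
(4,1): no bracket -> illegal
(4,6): no bracket -> illegal
(5,1): flips 3 -> legal
(5,4): flips 2 -> legal
(5,5): no bracket -> illegal
(5,6): no bracket -> illegal
(6,1): no bracket -> illegal
(6,2): no bracket -> illegal
(6,3): no bracket -> illegal
W mobility = 7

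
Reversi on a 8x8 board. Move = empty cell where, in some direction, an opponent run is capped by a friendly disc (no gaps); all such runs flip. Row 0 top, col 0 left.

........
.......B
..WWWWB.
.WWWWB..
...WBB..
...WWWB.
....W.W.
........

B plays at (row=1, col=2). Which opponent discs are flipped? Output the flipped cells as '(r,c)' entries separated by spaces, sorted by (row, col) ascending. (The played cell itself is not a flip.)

Dir NW: first cell '.' (not opp) -> no flip
Dir N: first cell '.' (not opp) -> no flip
Dir NE: first cell '.' (not opp) -> no flip
Dir W: first cell '.' (not opp) -> no flip
Dir E: first cell '.' (not opp) -> no flip
Dir SW: first cell '.' (not opp) -> no flip
Dir S: opp run (2,2) (3,2), next='.' -> no flip
Dir SE: opp run (2,3) (3,4) capped by B -> flip

Answer: (2,3) (3,4)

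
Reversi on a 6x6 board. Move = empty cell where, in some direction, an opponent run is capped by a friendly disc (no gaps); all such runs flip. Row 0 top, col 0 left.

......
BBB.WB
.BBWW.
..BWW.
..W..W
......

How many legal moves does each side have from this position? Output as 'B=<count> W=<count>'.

Answer: B=7 W=6

Derivation:
-- B to move --
(0,3): no bracket -> illegal
(0,4): no bracket -> illegal
(0,5): flips 2 -> legal
(1,3): flips 1 -> legal
(2,5): flips 2 -> legal
(3,1): no bracket -> illegal
(3,5): flips 2 -> legal
(4,1): no bracket -> illegal
(4,3): no bracket -> illegal
(4,4): flips 1 -> legal
(5,1): flips 3 -> legal
(5,2): flips 1 -> legal
(5,3): no bracket -> illegal
(5,4): no bracket -> illegal
(5,5): no bracket -> illegal
B mobility = 7
-- W to move --
(0,0): flips 2 -> legal
(0,1): flips 1 -> legal
(0,2): flips 3 -> legal
(0,3): no bracket -> illegal
(0,4): no bracket -> illegal
(0,5): no bracket -> illegal
(1,3): no bracket -> illegal
(2,0): flips 2 -> legal
(2,5): no bracket -> illegal
(3,0): no bracket -> illegal
(3,1): flips 1 -> legal
(4,1): flips 1 -> legal
(4,3): no bracket -> illegal
W mobility = 6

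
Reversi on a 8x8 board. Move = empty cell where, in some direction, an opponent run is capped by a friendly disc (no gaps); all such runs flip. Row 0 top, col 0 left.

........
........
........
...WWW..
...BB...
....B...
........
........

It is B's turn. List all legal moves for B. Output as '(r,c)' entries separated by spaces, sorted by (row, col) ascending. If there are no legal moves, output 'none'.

(2,2): flips 1 -> legal
(2,3): flips 1 -> legal
(2,4): flips 1 -> legal
(2,5): flips 1 -> legal
(2,6): flips 1 -> legal
(3,2): no bracket -> illegal
(3,6): no bracket -> illegal
(4,2): no bracket -> illegal
(4,5): no bracket -> illegal
(4,6): no bracket -> illegal

Answer: (2,2) (2,3) (2,4) (2,5) (2,6)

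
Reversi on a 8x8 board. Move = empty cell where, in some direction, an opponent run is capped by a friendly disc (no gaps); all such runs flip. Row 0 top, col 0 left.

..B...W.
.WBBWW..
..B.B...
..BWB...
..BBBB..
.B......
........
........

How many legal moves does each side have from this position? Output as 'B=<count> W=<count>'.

Answer: B=6 W=6

Derivation:
-- B to move --
(0,0): flips 1 -> legal
(0,1): no bracket -> illegal
(0,3): no bracket -> illegal
(0,4): flips 1 -> legal
(0,5): no bracket -> illegal
(0,7): no bracket -> illegal
(1,0): flips 1 -> legal
(1,6): flips 2 -> legal
(1,7): no bracket -> illegal
(2,0): flips 1 -> legal
(2,1): no bracket -> illegal
(2,3): flips 1 -> legal
(2,5): no bracket -> illegal
(2,6): no bracket -> illegal
B mobility = 6
-- W to move --
(0,1): no bracket -> illegal
(0,3): no bracket -> illegal
(0,4): no bracket -> illegal
(2,1): no bracket -> illegal
(2,3): no bracket -> illegal
(2,5): no bracket -> illegal
(3,1): flips 1 -> legal
(3,5): flips 1 -> legal
(3,6): no bracket -> illegal
(4,0): no bracket -> illegal
(4,1): no bracket -> illegal
(4,6): no bracket -> illegal
(5,0): no bracket -> illegal
(5,2): no bracket -> illegal
(5,3): flips 1 -> legal
(5,4): flips 3 -> legal
(5,5): flips 1 -> legal
(5,6): no bracket -> illegal
(6,0): flips 2 -> legal
(6,1): no bracket -> illegal
(6,2): no bracket -> illegal
W mobility = 6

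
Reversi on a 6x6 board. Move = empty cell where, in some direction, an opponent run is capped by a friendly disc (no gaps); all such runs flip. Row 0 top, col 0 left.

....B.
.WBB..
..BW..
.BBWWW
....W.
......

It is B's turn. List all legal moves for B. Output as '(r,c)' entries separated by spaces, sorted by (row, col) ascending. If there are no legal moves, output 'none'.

(0,0): flips 1 -> legal
(0,1): no bracket -> illegal
(0,2): no bracket -> illegal
(1,0): flips 1 -> legal
(1,4): flips 1 -> legal
(2,0): no bracket -> illegal
(2,1): no bracket -> illegal
(2,4): flips 1 -> legal
(2,5): no bracket -> illegal
(4,2): no bracket -> illegal
(4,3): flips 2 -> legal
(4,5): flips 2 -> legal
(5,3): no bracket -> illegal
(5,4): no bracket -> illegal
(5,5): flips 2 -> legal

Answer: (0,0) (1,0) (1,4) (2,4) (4,3) (4,5) (5,5)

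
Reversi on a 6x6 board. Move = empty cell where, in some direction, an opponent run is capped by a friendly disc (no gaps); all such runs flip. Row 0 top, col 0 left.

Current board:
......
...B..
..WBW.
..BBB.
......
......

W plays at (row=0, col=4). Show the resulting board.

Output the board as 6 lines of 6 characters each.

Answer: ....W.
...W..
..WBW.
..BBB.
......
......

Derivation:
Place W at (0,4); scan 8 dirs for brackets.
Dir NW: edge -> no flip
Dir N: edge -> no flip
Dir NE: edge -> no flip
Dir W: first cell '.' (not opp) -> no flip
Dir E: first cell '.' (not opp) -> no flip
Dir SW: opp run (1,3) capped by W -> flip
Dir S: first cell '.' (not opp) -> no flip
Dir SE: first cell '.' (not opp) -> no flip
All flips: (1,3)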